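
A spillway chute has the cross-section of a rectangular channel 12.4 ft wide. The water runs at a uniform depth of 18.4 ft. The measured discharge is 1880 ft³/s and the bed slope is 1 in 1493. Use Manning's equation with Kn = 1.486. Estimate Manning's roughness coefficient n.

Flow area A = b·y = 12.4 × 18.4 = 228.2 ft². Wetted perimeter P = b + 2y = 12.4 + 2×18.4 = 49.2 ft.
Hydraulic radius R = A/P = 228.2/49.2 = 4.637 ft.
Rearranging Manning's equation: n = (1.486/Q) A R^(2/3) S^(1/2) = (1.486/1880) × 228.2 × 4.637^(2/3) × √0.0006698 = 0.013.

n = 0.013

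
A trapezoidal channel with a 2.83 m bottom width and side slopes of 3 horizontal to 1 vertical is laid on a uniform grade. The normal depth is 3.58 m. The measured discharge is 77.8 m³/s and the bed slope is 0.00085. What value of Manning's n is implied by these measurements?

n = 0.028

With bottom width b = 2.83 m and side slope z = 3: A = (b + zy)y = (2.83 + 3×3.58)×3.58 = 48.58 m²; P = b + 2y√(1+z²) = 2.83 + 2×3.58×3.162 = 25.47 m.
Hydraulic radius R = A/P = 48.58/25.47 = 1.907 m.
Rearranging Manning's equation: n = (1/Q) A R^(2/3) S^(1/2) = (1/77.8) × 48.58 × 1.907^(2/3) × √0.00085 = 0.028.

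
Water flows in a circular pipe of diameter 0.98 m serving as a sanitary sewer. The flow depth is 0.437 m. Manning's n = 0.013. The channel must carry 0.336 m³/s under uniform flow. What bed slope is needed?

S = 0.0013

For a circular section of diameter D = 0.98 m at depth y = 0.437 m, the central angle is θ = 2 arccos(1 − 2y/D) = 2.925 rad. Then A = (D²/8)(θ − sin θ) = 0.3253 m² and P = Dθ/2 = 1.433 m.
Hydraulic radius R = A/P = 0.3253/1.433 = 0.227 m.
From Manning's equation, S = [nQ / (1 A R^(2/3))]² = [0.013 × 0.336 / (1 × 0.3253 × 0.227^(2/3))]² = 0.0013.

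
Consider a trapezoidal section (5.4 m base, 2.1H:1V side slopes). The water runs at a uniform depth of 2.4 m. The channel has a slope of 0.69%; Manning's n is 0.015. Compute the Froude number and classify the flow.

supercritical

With bottom width b = 5.4 m and side slope z = 2.1: A = (b + zy)y = (5.4 + 2.1×2.4)×2.4 = 25.06 m²; P = b + 2y√(1+z²) = 5.4 + 2×2.4×2.326 = 16.56 m.
Hydraulic radius R = A/P = 25.06/16.56 = 1.513 m.
V = (1/n) R^(2/3) √S = (1/0.015) × 1.513^(2/3) × √0.0069 = 7.297 m/s. Hydraulic depth D_h = A/T = 25.06/15.48 = 1.619 m.
Froude number Fr = V/√(g·D_h) = 7.297/√(9.81×1.619) = 1.83, which is greater than 1, so the flow is supercritical.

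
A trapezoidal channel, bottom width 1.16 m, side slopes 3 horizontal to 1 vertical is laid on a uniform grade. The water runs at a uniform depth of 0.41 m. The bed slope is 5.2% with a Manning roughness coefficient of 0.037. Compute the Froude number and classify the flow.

With bottom width b = 1.16 m and side slope z = 3: A = (b + zy)y = (1.16 + 3×0.41)×0.41 = 0.9799 m²; P = b + 2y√(1+z²) = 1.16 + 2×0.41×3.162 = 3.753 m.
Hydraulic radius R = A/P = 0.9799/3.753 = 0.2611 m.
V = (1/n) R^(2/3) √S = (1/0.037) × 0.2611^(2/3) × √0.052 = 2.518 m/s. Hydraulic depth D_h = A/T = 0.9799/3.62 = 0.2707 m.
Froude number Fr = V/√(g·D_h) = 2.518/√(9.81×0.2707) = 1.54, which is greater than 1, so the flow is supercritical.

supercritical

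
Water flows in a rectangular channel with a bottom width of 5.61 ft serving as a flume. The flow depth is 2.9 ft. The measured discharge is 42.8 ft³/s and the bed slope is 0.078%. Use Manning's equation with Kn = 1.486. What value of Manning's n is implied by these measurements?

Flow area A = b·y = 5.61 × 2.9 = 16.27 ft². Wetted perimeter P = b + 2y = 5.61 + 2×2.9 = 11.41 ft.
Hydraulic radius R = A/P = 16.27/11.41 = 1.426 ft.
Rearranging Manning's equation: n = (1.486/Q) A R^(2/3) S^(1/2) = (1.486/42.8) × 16.27 × 1.426^(2/3) × √0.00078 = 0.02.

n = 0.02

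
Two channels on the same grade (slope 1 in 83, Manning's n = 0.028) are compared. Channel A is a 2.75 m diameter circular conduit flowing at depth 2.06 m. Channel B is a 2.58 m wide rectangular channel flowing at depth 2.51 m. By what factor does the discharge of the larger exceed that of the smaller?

Channel A: For a circular section of diameter D = 2.75 m at depth y = 2.06 m, the central angle is θ = 2 arccos(1 − 2y/D) = 4.185 rad. Then A = (D²/8)(θ − sin θ) = 4.772 m² and P = Dθ/2 = 5.754 m. Hydraulic radius R = A/P = 4.772/5.754 = 0.8294 m. Q_A = (1/0.028)·4.772·0.8294^(2/3)·√0.01205 = 16.52 m³/s.
Channel B: Flow area A = b·y = 2.58 × 2.51 = 6.476 m². Wetted perimeter P = b + 2y = 2.58 + 2×2.51 = 7.6 m. Hydraulic radius R = A/P = 6.476/7.6 = 0.8521 m. Q_B = (1/0.028)·6.476·0.8521^(2/3)·√0.01205 = 22.82 m³/s.
The larger discharge is 22.82 m³/s and the smaller is 16.52 m³/s; the ratio is 1.38.

1.38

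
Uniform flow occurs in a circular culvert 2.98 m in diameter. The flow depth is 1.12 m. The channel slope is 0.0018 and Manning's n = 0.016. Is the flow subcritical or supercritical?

subcritical

For a circular section of diameter D = 2.98 m at depth y = 1.12 m, the central angle is θ = 2 arccos(1 − 2y/D) = 2.64 rad. Then A = (D²/8)(θ − sin θ) = 2.396 m² and P = Dθ/2 = 3.933 m.
Hydraulic radius R = A/P = 2.396/3.933 = 0.6092 m.
V = (1/n) R^(2/3) √S = (1/0.016) × 0.6092^(2/3) × √0.0018 = 1.906 m/s. Hydraulic depth D_h = A/T = 2.396/2.887 = 0.8301 m.
Froude number Fr = V/√(g·D_h) = 1.906/√(9.81×0.8301) = 0.668, which is less than 1, so the flow is subcritical.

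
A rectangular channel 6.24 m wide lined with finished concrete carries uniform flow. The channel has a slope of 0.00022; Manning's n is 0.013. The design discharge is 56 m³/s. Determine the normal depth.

y_n = 5.07 m

Manning's equation rearranged: A R^(2/3) = nQ / (1·√S) = 0.013 × 56 / (√0.00022) = 49.08.
At y = 5.94 m: A R^(2/3) = 59.73 — high.
At y = 4.16 m: A R^(2/3) = 38.17 — low.
At y = 5.07 m: A R^(2/3) = 49.07 — close enough.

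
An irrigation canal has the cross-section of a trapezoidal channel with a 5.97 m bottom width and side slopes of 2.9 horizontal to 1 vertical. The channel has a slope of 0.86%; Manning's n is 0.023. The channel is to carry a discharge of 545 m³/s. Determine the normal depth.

y_n = 4.18 m

Manning's equation rearranged: A R^(2/3) = nQ / (1·√S) = 0.023 × 545 / (√0.0086) = 135.2.
Trying y = 4.67 m: A R^(2/3) = 173.7 — over.
Trying y = 3.16 m: A R^(2/3) = 73 — short.
Trying y = 4.18 m: A R^(2/3) = 135.3 — close enough.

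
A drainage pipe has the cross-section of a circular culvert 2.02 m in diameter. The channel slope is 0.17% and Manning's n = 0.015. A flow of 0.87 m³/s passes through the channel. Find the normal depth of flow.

Manning's equation rearranged: A R^(2/3) = nQ / (1·√S) = 0.015 × 0.87 / (√0.0017) = 0.3165.
Trying y = 0.462 m: A R^(2/3) = 0.2332 — low.
Trying y = 0.663 m: A R^(2/3) = 0.4731 — high.
Trying y = 0.539 m: A R^(2/3) = 0.3166 — close enough.

y_n = 0.539 m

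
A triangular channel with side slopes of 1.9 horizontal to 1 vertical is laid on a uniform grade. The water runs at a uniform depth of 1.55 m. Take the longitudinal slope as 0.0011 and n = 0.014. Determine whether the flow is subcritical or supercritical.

For a triangular section with side slope z = 1.9: A = zy² = 1.9×1.55² = 4.565 m²; P = 2y√(1+z²) = 2×1.55×2.147 = 6.656 m.
Hydraulic radius R = A/P = 4.565/6.656 = 0.6858 m.
V = (1/n) R^(2/3) √S = (1/0.014) × 0.6858^(2/3) × √0.0011 = 1.842 m/s. Hydraulic depth D_h = A/T = 4.565/5.89 = 0.775 m.
Froude number Fr = V/√(g·D_h) = 1.842/√(9.81×0.775) = 0.668, which is less than 1, so the flow is subcritical.

subcritical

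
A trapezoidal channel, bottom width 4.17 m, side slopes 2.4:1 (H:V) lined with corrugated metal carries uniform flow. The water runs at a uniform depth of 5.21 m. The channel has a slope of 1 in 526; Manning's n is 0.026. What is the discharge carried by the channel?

Q = 288 m³/s

With bottom width b = 4.17 m and side slope z = 2.4: A = (b + zy)y = (4.17 + 2.4×5.21)×5.21 = 86.87 m²; P = b + 2y√(1+z²) = 4.17 + 2×5.21×2.6 = 31.26 m.
Hydraulic radius R = A/P = 86.87/31.26 = 2.779 m.
Manning's equation: Q = (1/n) A R^(2/3) S^(1/2) = (1/0.026) × 86.87 × 2.779^(2/3) × 0.001901^(1/2) = 288 m³/s.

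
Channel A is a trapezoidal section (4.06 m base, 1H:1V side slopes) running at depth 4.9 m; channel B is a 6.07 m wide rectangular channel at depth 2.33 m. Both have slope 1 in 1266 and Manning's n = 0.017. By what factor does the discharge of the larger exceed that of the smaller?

4.69

Channel A: With bottom width b = 4.06 m and side slope z = 1: A = (b + zy)y = (4.06 + 1×4.9)×4.9 = 43.9 m²; P = b + 2y√(1+z²) = 4.06 + 2×4.9×1.414 = 17.92 m. Hydraulic radius R = A/P = 43.9/17.92 = 2.45 m. Q_A = (1/0.017)·43.9·2.45^(2/3)·√0.0007899 = 131.9 m³/s.
Channel B: Flow area A = b·y = 6.07 × 2.33 = 14.14 m². Wetted perimeter P = b + 2y = 6.07 + 2×2.33 = 10.73 m. Hydraulic radius R = A/P = 14.14/10.73 = 1.318 m. Q_B = (1/0.017)·14.14·1.318^(2/3)·√0.0007899 = 28.11 m³/s.
The larger discharge is 131.9 m³/s and the smaller is 28.11 m³/s; the ratio is 4.69.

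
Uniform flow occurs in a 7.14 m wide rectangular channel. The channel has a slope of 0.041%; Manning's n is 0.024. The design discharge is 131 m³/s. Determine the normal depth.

y_n = 11.2 m

Manning's equation rearranged: A R^(2/3) = nQ / (1·√S) = 0.024 × 131 / (√0.00041) = 155.3.
At y = 12.2 m: A R^(2/3) = 171.5 — high.
At y = 9.03 m: A R^(2/3) = 120.6 — low.
At y = 11.2 m: A R^(2/3) = 155.3 — matches.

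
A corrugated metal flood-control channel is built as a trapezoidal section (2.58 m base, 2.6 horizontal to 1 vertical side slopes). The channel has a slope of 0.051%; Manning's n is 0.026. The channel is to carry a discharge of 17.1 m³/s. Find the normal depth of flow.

y_n = 2.14 m

Manning's equation rearranged: A R^(2/3) = nQ / (1·√S) = 0.026 × 17.1 / (√0.00051) = 19.69.
At y = 1.56 m: A R^(2/3) = 9.781 — too small.
At y = 2.33 m: A R^(2/3) = 23.89 — too large.
At y = 2.14 m: A R^(2/3) = 19.7 — close enough.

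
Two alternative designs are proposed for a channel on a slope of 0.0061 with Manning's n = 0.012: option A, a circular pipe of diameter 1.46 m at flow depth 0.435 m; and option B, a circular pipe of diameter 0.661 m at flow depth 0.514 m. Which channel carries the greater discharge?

channel A

Channel A: For a circular section of diameter D = 1.46 m at depth y = 0.435 m, the central angle is θ = 2 arccos(1 − 2y/D) = 2.31 rad. Then A = (D²/8)(θ − sin θ) = 0.4184 m² and P = Dθ/2 = 1.686 m. Hydraulic radius R = A/P = 0.4184/1.686 = 0.2482 m. Q_A = (1/0.012)·0.4184·0.2482^(2/3)·√0.0061 = 1.075 m³/s.
Channel B: For a circular section of diameter D = 0.661 m at depth y = 0.514 m, the central angle is θ = 2 arccos(1 − 2y/D) = 4.319 rad. Then A = (D²/8)(θ − sin θ) = 0.2863 m² and P = Dθ/2 = 1.427 m. Hydraulic radius R = A/P = 0.2863/1.427 = 0.2006 m. Q_B = (1/0.012)·0.2863·0.2006^(2/3)·√0.0061 = 0.6386 m³/s.
Q_A = 1.075 m³/s vs Q_B = 0.6386 m³/s, so channel A carries more.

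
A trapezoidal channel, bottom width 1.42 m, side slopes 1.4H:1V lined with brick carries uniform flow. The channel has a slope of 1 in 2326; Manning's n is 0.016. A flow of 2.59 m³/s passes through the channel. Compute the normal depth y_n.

y_n = 1.01 m

Manning's equation rearranged: A R^(2/3) = nQ / (1·√S) = 0.016 × 2.59 / (√0.0004299) = 1.999.
Trying y = 1.21 m: A R^(2/3) = 2.899 — over.
Trying y = 1.01 m: A R^(2/3) = 2.001 — close enough.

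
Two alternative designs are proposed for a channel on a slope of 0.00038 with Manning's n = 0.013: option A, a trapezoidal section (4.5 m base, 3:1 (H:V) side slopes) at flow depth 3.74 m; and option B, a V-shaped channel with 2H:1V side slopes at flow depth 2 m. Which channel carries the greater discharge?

Channel A: With bottom width b = 4.5 m and side slope z = 3: A = (b + zy)y = (4.5 + 3×3.74)×3.74 = 58.79 m²; P = b + 2y√(1+z²) = 4.5 + 2×3.74×3.162 = 28.15 m. Hydraulic radius R = A/P = 58.79/28.15 = 2.088 m. Q_A = (1/0.013)·58.79·2.088^(2/3)·√0.00038 = 144 m³/s.
Channel B: For a triangular section with side slope z = 2: A = zy² = 2×2² = 8 m²; P = 2y√(1+z²) = 2×2×2.236 = 8.944 m. Hydraulic radius R = A/P = 8/8.944 = 0.8944 m. Q_B = (1/0.013)·8·0.8944^(2/3)·√0.00038 = 11.14 m³/s.
Q_A = 144 m³/s vs Q_B = 11.14 m³/s, so channel A carries more.

channel A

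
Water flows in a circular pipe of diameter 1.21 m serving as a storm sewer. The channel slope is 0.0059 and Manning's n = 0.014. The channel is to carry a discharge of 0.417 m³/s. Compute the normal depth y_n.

Manning's equation rearranged: A R^(2/3) = nQ / (1·√S) = 0.014 × 0.417 / (√0.0059) = 0.076.
Try y = 0.351 m: A R^(2/3) = 0.09507 — over.
Try y = 0.231 m: A R^(2/3) = 0.04129 — short.
Try y = 0.313 m: A R^(2/3) = 0.07594 — ≈ 0.076.

y_n = 0.313 m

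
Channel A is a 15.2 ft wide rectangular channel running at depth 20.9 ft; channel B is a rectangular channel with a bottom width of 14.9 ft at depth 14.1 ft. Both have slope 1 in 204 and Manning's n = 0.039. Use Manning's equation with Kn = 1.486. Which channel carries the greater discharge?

Channel A: Flow area A = b·y = 15.2 × 20.9 = 317.7 ft². Wetted perimeter P = b + 2y = 15.2 + 2×20.9 = 57 ft. Hydraulic radius R = A/P = 317.7/57 = 5.573 ft. Q_A = (1.486/0.039)·317.7·5.573^(2/3)·√0.004902 = 2664 ft³/s.
Channel B: Flow area A = b·y = 14.9 × 14.1 = 210.1 ft². Wetted perimeter P = b + 2y = 14.9 + 2×14.1 = 43.1 ft. Hydraulic radius R = A/P = 210.1/43.1 = 4.874 ft. Q_B = (1.486/0.039)·210.1·4.874^(2/3)·√0.004902 = 1611 ft³/s.
Q_A = 2664 ft³/s vs Q_B = 1611 ft³/s, so channel A carries more.

channel A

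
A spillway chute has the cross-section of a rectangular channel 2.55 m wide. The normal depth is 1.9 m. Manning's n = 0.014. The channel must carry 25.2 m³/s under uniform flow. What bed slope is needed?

Flow area A = b·y = 2.55 × 1.9 = 4.845 m². Wetted perimeter P = b + 2y = 2.55 + 2×1.9 = 6.35 m.
Hydraulic radius R = A/P = 4.845/6.35 = 0.763 m.
From Manning's equation, S = [nQ / (1 A R^(2/3))]² = [0.014 × 25.2 / (1 × 4.845 × 0.763^(2/3))]² = 0.00761.

S = 0.00761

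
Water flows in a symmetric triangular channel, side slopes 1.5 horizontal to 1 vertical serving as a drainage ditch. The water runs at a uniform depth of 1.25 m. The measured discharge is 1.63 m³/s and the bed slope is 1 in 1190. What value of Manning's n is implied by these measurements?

n = 0.027

For a triangular section with side slope z = 1.5: A = zy² = 1.5×1.25² = 2.344 m²; P = 2y√(1+z²) = 2×1.25×1.803 = 4.507 m.
Hydraulic radius R = A/P = 2.344/4.507 = 0.52 m.
Rearranging Manning's equation: n = (1/Q) A R^(2/3) S^(1/2) = (1/1.63) × 2.344 × 0.52^(2/3) × √0.0008403 = 0.027.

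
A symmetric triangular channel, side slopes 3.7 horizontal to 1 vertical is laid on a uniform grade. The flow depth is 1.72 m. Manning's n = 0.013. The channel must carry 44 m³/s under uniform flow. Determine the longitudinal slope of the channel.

For a triangular section with side slope z = 3.7: A = zy² = 3.7×1.72² = 10.95 m²; P = 2y√(1+z²) = 2×1.72×3.833 = 13.18 m.
Hydraulic radius R = A/P = 10.95/13.18 = 0.8302 m.
From Manning's equation, S = [nQ / (1 A R^(2/3))]² = [0.013 × 44 / (1 × 10.95 × 0.8302^(2/3))]² = 0.0035.

S = 0.0035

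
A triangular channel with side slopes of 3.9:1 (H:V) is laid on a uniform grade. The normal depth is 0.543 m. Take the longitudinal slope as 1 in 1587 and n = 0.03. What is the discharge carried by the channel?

For a triangular section with side slope z = 3.9: A = zy² = 3.9×0.543² = 1.15 m²; P = 2y√(1+z²) = 2×0.543×4.026 = 4.372 m.
Hydraulic radius R = A/P = 1.15/4.372 = 0.263 m.
Manning's equation: Q = (1/n) A R^(2/3) S^(1/2) = (1/0.03) × 1.15 × 0.263^(2/3) × 0.0006301^(1/2) = 0.395 m³/s.

Q = 0.395 m³/s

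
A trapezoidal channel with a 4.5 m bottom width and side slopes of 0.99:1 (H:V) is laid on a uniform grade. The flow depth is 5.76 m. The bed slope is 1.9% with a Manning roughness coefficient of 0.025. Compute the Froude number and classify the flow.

supercritical

With bottom width b = 4.5 m and side slope z = 0.99: A = (b + zy)y = (4.5 + 0.99×5.76)×5.76 = 58.77 m²; P = b + 2y√(1+z²) = 4.5 + 2×5.76×1.407 = 20.71 m.
Hydraulic radius R = A/P = 58.77/20.71 = 2.837 m.
V = (1/n) R^(2/3) √S = (1/0.025) × 2.837^(2/3) × √0.019 = 11.05 m/s. Hydraulic depth D_h = A/T = 58.77/15.9 = 3.695 m.
Froude number Fr = V/√(g·D_h) = 11.05/√(9.81×3.695) = 1.84, which is greater than 1, so the flow is supercritical.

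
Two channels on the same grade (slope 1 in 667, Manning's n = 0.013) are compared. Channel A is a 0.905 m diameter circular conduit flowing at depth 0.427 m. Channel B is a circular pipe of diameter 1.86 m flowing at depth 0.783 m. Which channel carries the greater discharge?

Channel A: For a circular section of diameter D = 0.905 m at depth y = 0.427 m, the central angle is θ = 2 arccos(1 − 2y/D) = 3.029 rad. Then A = (D²/8)(θ − sin θ) = 0.2986 m² and P = Dθ/2 = 1.371 m. Hydraulic radius R = A/P = 0.2986/1.371 = 0.2178 m. Q_A = (1/0.013)·0.2986·0.2178^(2/3)·√0.001499 = 0.322 m³/s.
Channel B: For a circular section of diameter D = 1.86 m at depth y = 0.783 m, the central angle is θ = 2 arccos(1 − 2y/D) = 2.824 rad. Then A = (D²/8)(θ − sin θ) = 1.086 m² and P = Dθ/2 = 2.626 m. Hydraulic radius R = A/P = 1.086/2.626 = 0.4136 m. Q_B = (1/0.013)·1.086·0.4136^(2/3)·√0.001499 = 1.796 m³/s.
Q_A = 0.322 m³/s vs Q_B = 1.796 m³/s, so channel B carries more.

channel B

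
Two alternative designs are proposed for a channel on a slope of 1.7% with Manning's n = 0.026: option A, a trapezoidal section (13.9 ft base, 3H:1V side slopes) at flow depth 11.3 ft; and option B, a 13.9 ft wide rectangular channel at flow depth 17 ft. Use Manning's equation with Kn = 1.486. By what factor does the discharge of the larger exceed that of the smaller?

2.7

Channel A: With bottom width b = 13.9 ft and side slope z = 3: A = (b + zy)y = (13.9 + 3×11.3)×11.3 = 540.1 ft²; P = b + 2y√(1+z²) = 13.9 + 2×11.3×3.162 = 85.37 ft. Hydraulic radius R = A/P = 540.1/85.37 = 6.327 ft. Q_A = (1.486/0.026)·540.1·6.327^(2/3)·√0.017 = 13770 ft³/s.
Channel B: Flow area A = b·y = 13.9 × 17 = 236.3 ft². Wetted perimeter P = b + 2y = 13.9 + 2×17 = 47.9 ft. Hydraulic radius R = A/P = 236.3/47.9 = 4.933 ft. Q_B = (1.486/0.026)·236.3·4.933^(2/3)·√0.017 = 5103 ft³/s.
The larger discharge is 13770 ft³/s and the smaller is 5103 ft³/s; the ratio is 2.7.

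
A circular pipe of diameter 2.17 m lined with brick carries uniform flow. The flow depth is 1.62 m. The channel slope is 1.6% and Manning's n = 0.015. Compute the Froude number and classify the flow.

supercritical

For a circular section of diameter D = 2.17 m at depth y = 1.62 m, the central angle is θ = 2 arccos(1 − 2y/D) = 4.173 rad. Then A = (D²/8)(θ − sin θ) = 2.961 m² and P = Dθ/2 = 4.528 m.
Hydraulic radius R = A/P = 2.961/4.528 = 0.654 m.
V = (1/n) R^(2/3) √S = (1/0.015) × 0.654^(2/3) × √0.016 = 6.354 m/s. Hydraulic depth D_h = A/T = 2.961/1.888 = 1.569 m.
Froude number Fr = V/√(g·D_h) = 6.354/√(9.81×1.569) = 1.62, which is greater than 1, so the flow is supercritical.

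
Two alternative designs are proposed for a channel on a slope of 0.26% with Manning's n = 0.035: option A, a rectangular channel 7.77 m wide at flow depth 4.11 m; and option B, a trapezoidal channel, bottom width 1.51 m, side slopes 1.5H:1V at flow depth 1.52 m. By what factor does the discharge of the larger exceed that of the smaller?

10

Channel A: Flow area A = b·y = 7.77 × 4.11 = 31.93 m². Wetted perimeter P = b + 2y = 7.77 + 2×4.11 = 15.99 m. Hydraulic radius R = A/P = 31.93/15.99 = 1.997 m. Q_A = (1/0.035)·31.93·1.997^(2/3)·√0.0026 = 73.78 m³/s.
Channel B: With bottom width b = 1.51 m and side slope z = 1.5: A = (b + zy)y = (1.51 + 1.5×1.52)×1.52 = 5.761 m²; P = b + 2y√(1+z²) = 1.51 + 2×1.52×1.803 = 6.99 m. Hydraulic radius R = A/P = 5.761/6.99 = 0.8241 m. Q_B = (1/0.035)·5.761·0.8241^(2/3)·√0.0026 = 7.377 m³/s.
The larger discharge is 73.78 m³/s and the smaller is 7.377 m³/s; the ratio is 10.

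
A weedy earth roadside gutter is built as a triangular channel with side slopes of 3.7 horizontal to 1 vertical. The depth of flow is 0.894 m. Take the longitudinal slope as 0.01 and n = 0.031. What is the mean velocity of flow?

For a triangular section with side slope z = 3.7: A = zy² = 3.7×0.894² = 2.957 m²; P = 2y√(1+z²) = 2×0.894×3.833 = 6.853 m.
Hydraulic radius R = A/P = 2.957/6.853 = 0.4315 m.
From Manning's equation, V = (1/n) R^(2/3) S^(1/2) = (1/0.031) × 0.4315^(2/3) × 0.01^(1/2) = 1.84 m/s.

V = 1.84 m/s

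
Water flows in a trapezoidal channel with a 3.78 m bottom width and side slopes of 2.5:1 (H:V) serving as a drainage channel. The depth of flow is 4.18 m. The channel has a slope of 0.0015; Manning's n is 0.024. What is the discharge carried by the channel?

Q = 165 m³/s

With bottom width b = 3.78 m and side slope z = 2.5: A = (b + zy)y = (3.78 + 2.5×4.18)×4.18 = 59.48 m²; P = b + 2y√(1+z²) = 3.78 + 2×4.18×2.693 = 26.29 m.
Hydraulic radius R = A/P = 59.48/26.29 = 2.263 m.
Manning's equation: Q = (1/n) A R^(2/3) S^(1/2) = (1/0.024) × 59.48 × 2.263^(2/3) × 0.0015^(1/2) = 165 m³/s.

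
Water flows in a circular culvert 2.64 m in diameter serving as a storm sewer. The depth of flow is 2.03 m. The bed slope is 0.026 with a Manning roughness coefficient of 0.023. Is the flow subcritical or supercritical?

supercritical

For a circular section of diameter D = 2.64 m at depth y = 2.03 m, the central angle is θ = 2 arccos(1 − 2y/D) = 4.277 rad. Then A = (D²/8)(θ − sin θ) = 4.517 m² and P = Dθ/2 = 5.646 m.
Hydraulic radius R = A/P = 4.517/5.646 = 0.7999 m.
V = (1/n) R^(2/3) √S = (1/0.023) × 0.7999^(2/3) × √0.026 = 6.041 m/s. Hydraulic depth D_h = A/T = 4.517/2.226 = 2.029 m.
Froude number Fr = V/√(g·D_h) = 6.041/√(9.81×2.029) = 1.35, which is greater than 1, so the flow is supercritical.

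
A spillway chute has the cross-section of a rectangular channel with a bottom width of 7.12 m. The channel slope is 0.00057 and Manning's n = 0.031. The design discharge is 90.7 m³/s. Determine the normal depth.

Manning's equation rearranged: A R^(2/3) = nQ / (1·√S) = 0.031 × 90.7 / (√0.00057) = 117.8.
Trying y = 6.17 m: A R^(2/3) = 75.6 — too small.
Trying y = 9.82 m: A R^(2/3) = 132.6 — too large.
Trying y = 8.88 m: A R^(2/3) = 117.7 — matches.

y_n = 8.88 m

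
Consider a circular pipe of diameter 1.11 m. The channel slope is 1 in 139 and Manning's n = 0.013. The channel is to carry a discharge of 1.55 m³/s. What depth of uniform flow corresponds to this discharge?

y_n = 0.605 m

Manning's equation rearranged: A R^(2/3) = nQ / (1·√S) = 0.013 × 1.55 / (√0.007194) = 0.2376.
Trying y = 0.715 m: A R^(2/3) = 0.3074 — high.
Trying y = 0.539 m: A R^(2/3) = 0.1958 — low.
Trying y = 0.605 m: A R^(2/3) = 0.2376 — close enough.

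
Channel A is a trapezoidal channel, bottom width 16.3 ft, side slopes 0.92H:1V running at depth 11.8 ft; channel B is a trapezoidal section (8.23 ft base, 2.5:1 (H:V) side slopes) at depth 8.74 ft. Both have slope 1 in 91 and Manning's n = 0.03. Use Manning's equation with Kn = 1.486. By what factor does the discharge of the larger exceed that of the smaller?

1.52

Channel A: With bottom width b = 16.3 ft and side slope z = 0.92: A = (b + zy)y = (16.3 + 0.92×11.8)×11.8 = 320.4 ft²; P = b + 2y√(1+z²) = 16.3 + 2×11.8×1.359 = 48.37 ft. Hydraulic radius R = A/P = 320.4/48.37 = 6.625 ft. Q_A = (1.486/0.03)·320.4·6.625^(2/3)·√0.01099 = 5869 ft³/s.
Channel B: With bottom width b = 8.23 ft and side slope z = 2.5: A = (b + zy)y = (8.23 + 2.5×8.74)×8.74 = 262.9 ft²; P = b + 2y√(1+z²) = 8.23 + 2×8.74×2.693 = 55.3 ft. Hydraulic radius R = A/P = 262.9/55.3 = 4.754 ft. Q_B = (1.486/0.03)·262.9·4.754^(2/3)·√0.01099 = 3860 ft³/s.
The larger discharge is 5869 ft³/s and the smaller is 3860 ft³/s; the ratio is 1.52.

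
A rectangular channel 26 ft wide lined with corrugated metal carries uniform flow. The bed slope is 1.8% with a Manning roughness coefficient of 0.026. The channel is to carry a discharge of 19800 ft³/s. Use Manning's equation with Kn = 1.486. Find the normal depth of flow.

y_n = 24 ft

Manning's equation rearranged: A R^(2/3) = nQ / (1.486·√S) = 0.026 × 19800 / (1.486 × √0.018) = 2582.
At y = 18.3 ft: A R^(2/3) = 1839 — short.
At y = 24 ft: A R^(2/3) = 2585 — matches.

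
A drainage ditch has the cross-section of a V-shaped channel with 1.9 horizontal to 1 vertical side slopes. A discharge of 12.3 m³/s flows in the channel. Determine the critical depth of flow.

y_c = 1.54 m

At critical depth, Q² T / (g A³) = 1, i.e. A³/T = Q²/g = 12.3²/9.81 = 15.42.
At y = 1.2 m: A³/T = 4.491 — low.
At y = 1.88 m: A³/T = 42.39 — high.
At y = 1.54 m: A³/T = 15.63 — close enough.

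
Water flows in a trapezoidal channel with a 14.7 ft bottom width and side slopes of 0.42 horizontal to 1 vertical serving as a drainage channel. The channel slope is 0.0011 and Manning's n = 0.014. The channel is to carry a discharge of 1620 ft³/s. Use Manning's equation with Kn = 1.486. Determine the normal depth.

Manning's equation rearranged: A R^(2/3) = nQ / (1.486·√S) = 0.014 × 1620 / (1.486 × √0.0011) = 460.2.
Trying y = 6.99 ft: A R^(2/3) = 317.2 — too small.
Trying y = 11.1 ft: A R^(2/3) = 673.1 — too large.
Trying y = 8.8 ft: A R^(2/3) = 460.1 — matches.

y_n = 8.8 ft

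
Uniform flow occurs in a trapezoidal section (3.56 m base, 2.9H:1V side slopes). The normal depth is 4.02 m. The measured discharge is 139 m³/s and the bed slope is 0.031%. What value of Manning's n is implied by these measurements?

With bottom width b = 3.56 m and side slope z = 2.9: A = (b + zy)y = (3.56 + 2.9×4.02)×4.02 = 61.18 m²; P = b + 2y√(1+z²) = 3.56 + 2×4.02×3.068 = 28.22 m.
Hydraulic radius R = A/P = 61.18/28.22 = 2.168 m.
Rearranging Manning's equation: n = (1/Q) A R^(2/3) S^(1/2) = (1/139) × 61.18 × 2.168^(2/3) × √0.00031 = 0.013.

n = 0.013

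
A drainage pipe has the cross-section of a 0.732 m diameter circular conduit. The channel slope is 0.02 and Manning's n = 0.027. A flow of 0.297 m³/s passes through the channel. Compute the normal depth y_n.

y_n = 0.33 m

Manning's equation rearranged: A R^(2/3) = nQ / (1·√S) = 0.027 × 0.297 / (√0.02) = 0.0567.
Try y = 0.394 m: A R^(2/3) = 0.0767 — too large.
Try y = 0.25 m: A R^(2/3) = 0.03405 — too small.
Try y = 0.33 m: A R^(2/3) = 0.05668 — matches.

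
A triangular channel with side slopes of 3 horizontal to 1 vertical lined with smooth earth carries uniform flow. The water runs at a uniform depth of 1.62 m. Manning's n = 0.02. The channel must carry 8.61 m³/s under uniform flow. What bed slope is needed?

S = 0.00068

For a triangular section with side slope z = 3: A = zy² = 3×1.62² = 7.873 m²; P = 2y√(1+z²) = 2×1.62×3.162 = 10.25 m.
Hydraulic radius R = A/P = 7.873/10.25 = 0.7684 m.
From Manning's equation, S = [nQ / (1 A R^(2/3))]² = [0.02 × 8.61 / (1 × 7.873 × 0.7684^(2/3))]² = 0.00068.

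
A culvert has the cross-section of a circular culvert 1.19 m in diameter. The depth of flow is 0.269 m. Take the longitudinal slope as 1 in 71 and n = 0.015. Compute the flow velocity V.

V = 2.33 m/s

For a circular section of diameter D = 1.19 m at depth y = 0.269 m, the central angle is θ = 2 arccos(1 − 2y/D) = 1.982 rad. Then A = (D²/8)(θ − sin θ) = 0.1886 m² and P = Dθ/2 = 1.179 m.
Hydraulic radius R = A/P = 0.1886/1.179 = 0.1599 m.
From Manning's equation, V = (1/n) R^(2/3) S^(1/2) = (1/0.015) × 0.1599^(2/3) × 0.01408^(1/2) = 2.33 m/s.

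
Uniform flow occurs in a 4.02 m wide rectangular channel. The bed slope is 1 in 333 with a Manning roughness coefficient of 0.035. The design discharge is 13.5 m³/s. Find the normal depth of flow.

y_n = 2.11 m

Manning's equation rearranged: A R^(2/3) = nQ / (1·√S) = 0.035 × 13.5 / (√0.003003) = 8.622.
At y = 1.71 m: A R^(2/3) = 6.521 — low.
At y = 2.55 m: A R^(2/3) = 11.08 — high.
At y = 2.11 m: A R^(2/3) = 8.648 — ≈ 8.622.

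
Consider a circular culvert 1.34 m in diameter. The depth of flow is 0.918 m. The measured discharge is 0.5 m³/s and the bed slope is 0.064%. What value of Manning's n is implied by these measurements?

For a circular section of diameter D = 1.34 m at depth y = 0.918 m, the central angle is θ = 2 arccos(1 − 2y/D) = 3.9 rad. Then A = (D²/8)(θ − sin θ) = 1.03 m² and P = Dθ/2 = 2.613 m.
Hydraulic radius R = A/P = 1.03/2.613 = 0.3941 m.
Rearranging Manning's equation: n = (1/Q) A R^(2/3) S^(1/2) = (1/0.5) × 1.03 × 0.3941^(2/3) × √0.00064 = 0.028.

n = 0.028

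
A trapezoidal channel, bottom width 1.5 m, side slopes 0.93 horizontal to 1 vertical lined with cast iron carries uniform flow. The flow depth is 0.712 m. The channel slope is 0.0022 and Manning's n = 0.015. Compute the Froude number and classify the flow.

With bottom width b = 1.5 m and side slope z = 0.93: A = (b + zy)y = (1.5 + 0.93×0.712)×0.712 = 1.539 m²; P = b + 2y√(1+z²) = 1.5 + 2×0.712×1.366 = 3.445 m.
Hydraulic radius R = A/P = 1.539/3.445 = 0.4469 m.
V = (1/n) R^(2/3) √S = (1/0.015) × 0.4469^(2/3) × √0.0022 = 1.828 m/s. Hydraulic depth D_h = A/T = 1.539/2.824 = 0.5451 m.
Froude number Fr = V/√(g·D_h) = 1.828/√(9.81×0.5451) = 0.79, which is less than 1, so the flow is subcritical.

subcritical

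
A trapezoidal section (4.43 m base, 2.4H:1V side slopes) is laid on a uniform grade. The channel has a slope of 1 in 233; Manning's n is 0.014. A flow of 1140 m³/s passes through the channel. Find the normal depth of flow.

Manning's equation rearranged: A R^(2/3) = nQ / (1·√S) = 0.014 × 1140 / (√0.004292) = 243.6.
Try y = 7.15 m: A R^(2/3) = 369.9 — too large.
Try y = 6 m: A R^(2/3) = 243.9 — matches.

y_n = 6 m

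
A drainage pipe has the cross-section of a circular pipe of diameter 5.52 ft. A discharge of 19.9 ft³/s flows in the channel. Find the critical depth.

y_c = 1.2 ft

At critical depth, Q² T / (g A³) = 1, i.e. A³/T = Q²/g = 19.9²/32.2 = 12.3.
Trying y = 1.41 ft: A³/T = 23.3 — over.
Trying y = 1.2 ft: A³/T = 12.41 — ≈ 12.3.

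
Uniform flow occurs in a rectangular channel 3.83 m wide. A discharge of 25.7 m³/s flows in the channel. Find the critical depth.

For a rectangular channel, critical depth y_c = (q²/g)^(1/3) where q = Q/b = 25.7/3.83 = 6.71 m²/s.
So y_c = (6.71²/9.81)^(1/3) = 1.66 m.

y_c = 1.66 m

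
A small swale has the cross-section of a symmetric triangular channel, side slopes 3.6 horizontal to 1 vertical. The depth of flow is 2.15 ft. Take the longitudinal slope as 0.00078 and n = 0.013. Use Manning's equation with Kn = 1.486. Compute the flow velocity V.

For a triangular section with side slope z = 3.6: A = zy² = 3.6×2.15² = 16.64 ft²; P = 2y√(1+z²) = 2×2.15×3.736 = 16.07 ft.
Hydraulic radius R = A/P = 16.64/16.07 = 1.036 ft.
From Manning's equation, V = (1.486/n) R^(2/3) S^(1/2) = (1.486/0.013) × 1.036^(2/3) × 0.00078^(1/2) = 3.27 ft/s.

V = 3.27 ft/s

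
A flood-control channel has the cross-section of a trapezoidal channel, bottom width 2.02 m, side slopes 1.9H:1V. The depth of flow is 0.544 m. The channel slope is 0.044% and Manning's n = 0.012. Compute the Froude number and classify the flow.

With bottom width b = 2.02 m and side slope z = 1.9: A = (b + zy)y = (2.02 + 1.9×0.544)×0.544 = 1.661 m²; P = b + 2y√(1+z²) = 2.02 + 2×0.544×2.147 = 4.356 m.
Hydraulic radius R = A/P = 1.661/4.356 = 0.3813 m.
V = (1/n) R^(2/3) √S = (1/0.012) × 0.3813^(2/3) × √0.00044 = 0.9192 m/s. Hydraulic depth D_h = A/T = 1.661/4.087 = 0.4064 m.
Froude number Fr = V/√(g·D_h) = 0.9192/√(9.81×0.4064) = 0.46, which is less than 1, so the flow is subcritical.

subcritical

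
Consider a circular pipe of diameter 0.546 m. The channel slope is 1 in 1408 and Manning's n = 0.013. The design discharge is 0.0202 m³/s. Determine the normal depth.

Manning's equation rearranged: A R^(2/3) = nQ / (1·√S) = 0.013 × 0.0202 / (√0.0007102) = 0.009854.
At y = 0.115 m: A R^(2/3) = 0.006035 — short.
At y = 0.162 m: A R^(2/3) = 0.0119 — over.
At y = 0.147 m: A R^(2/3) = 0.009842 — matches.

y_n = 0.147 m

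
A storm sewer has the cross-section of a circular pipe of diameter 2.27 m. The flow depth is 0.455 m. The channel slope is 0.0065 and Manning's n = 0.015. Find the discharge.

For a circular section of diameter D = 2.27 m at depth y = 0.455 m, the central angle is θ = 2 arccos(1 − 2y/D) = 1.857 rad. Then A = (D²/8)(θ − sin θ) = 0.578 m² and P = Dθ/2 = 2.107 m.
Hydraulic radius R = A/P = 0.578/2.107 = 0.2743 m.
Manning's equation: Q = (1/n) A R^(2/3) S^(1/2) = (1/0.015) × 0.578 × 0.2743^(2/3) × 0.0065^(1/2) = 1.31 m³/s.

Q = 1.31 m³/s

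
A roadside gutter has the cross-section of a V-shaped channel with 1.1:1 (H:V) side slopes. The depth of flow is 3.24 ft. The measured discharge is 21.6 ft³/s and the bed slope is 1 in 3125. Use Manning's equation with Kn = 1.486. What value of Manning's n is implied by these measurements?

n = 0.016

For a triangular section with side slope z = 1.1: A = zy² = 1.1×3.24² = 11.55 ft²; P = 2y√(1+z²) = 2×3.24×1.487 = 9.633 ft.
Hydraulic radius R = A/P = 11.55/9.633 = 1.199 ft.
Rearranging Manning's equation: n = (1.486/Q) A R^(2/3) S^(1/2) = (1.486/21.6) × 11.55 × 1.199^(2/3) × √0.00032 = 0.016.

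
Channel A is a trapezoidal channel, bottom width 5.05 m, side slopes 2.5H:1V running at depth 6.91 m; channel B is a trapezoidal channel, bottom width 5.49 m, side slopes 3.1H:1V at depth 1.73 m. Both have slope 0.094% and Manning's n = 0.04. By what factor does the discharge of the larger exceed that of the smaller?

18.1

Channel A: With bottom width b = 5.05 m and side slope z = 2.5: A = (b + zy)y = (5.05 + 2.5×6.91)×6.91 = 154.3 m²; P = b + 2y√(1+z²) = 5.05 + 2×6.91×2.693 = 42.26 m. Hydraulic radius R = A/P = 154.3/42.26 = 3.65 m. Q_A = (1/0.04)·154.3·3.65^(2/3)·√0.00094 = 280.3 m³/s.
Channel B: With bottom width b = 5.49 m and side slope z = 3.1: A = (b + zy)y = (5.49 + 3.1×1.73)×1.73 = 18.78 m²; P = b + 2y√(1+z²) = 5.49 + 2×1.73×3.257 = 16.76 m. Hydraulic radius R = A/P = 18.78/16.76 = 1.12 m. Q_B = (1/0.04)·18.78·1.12^(2/3)·√0.00094 = 15.52 m³/s.
The larger discharge is 280.3 m³/s and the smaller is 15.52 m³/s; the ratio is 18.1.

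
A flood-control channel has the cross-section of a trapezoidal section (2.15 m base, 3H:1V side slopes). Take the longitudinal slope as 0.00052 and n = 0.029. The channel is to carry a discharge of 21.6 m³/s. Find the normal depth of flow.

Manning's equation rearranged: A R^(2/3) = nQ / (1·√S) = 0.029 × 21.6 / (√0.00052) = 27.47.
Trying y = 3.1 m: A R^(2/3) = 49.19 — over.
Trying y = 2.03 m: A R^(2/3) = 18 — short.
Trying y = 2.43 m: A R^(2/3) = 27.46 — ≈ 27.47.

y_n = 2.43 m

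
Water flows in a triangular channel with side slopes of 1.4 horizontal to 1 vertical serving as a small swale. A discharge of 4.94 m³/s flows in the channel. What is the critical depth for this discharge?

At critical depth, Q² T / (g A³) = 1, i.e. A³/T = Q²/g = 4.94²/9.81 = 2.488.
At y = 0.884 m: A³/T = 0.529 — too small.
At y = 1.2 m: A³/T = 2.439 — matches.

y_c = 1.2 m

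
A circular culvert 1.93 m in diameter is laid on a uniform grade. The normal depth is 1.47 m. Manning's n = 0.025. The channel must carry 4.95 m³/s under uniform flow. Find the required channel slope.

S = 0.00549

For a circular section of diameter D = 1.93 m at depth y = 1.47 m, the central angle is θ = 2 arccos(1 − 2y/D) = 4.243 rad. Then A = (D²/8)(θ − sin θ) = 2.391 m² and P = Dθ/2 = 4.095 m.
Hydraulic radius R = A/P = 2.391/4.095 = 0.5839 m.
From Manning's equation, S = [nQ / (1 A R^(2/3))]² = [0.025 × 4.95 / (1 × 2.391 × 0.5839^(2/3))]² = 0.00549.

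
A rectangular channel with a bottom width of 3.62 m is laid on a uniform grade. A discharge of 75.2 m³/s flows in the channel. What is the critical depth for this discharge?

For a rectangular channel, critical depth y_c = (q²/g)^(1/3) where q = Q/b = 75.2/3.62 = 20.77 m²/s.
So y_c = (20.77²/9.81)^(1/3) = 3.53 m.

y_c = 3.53 m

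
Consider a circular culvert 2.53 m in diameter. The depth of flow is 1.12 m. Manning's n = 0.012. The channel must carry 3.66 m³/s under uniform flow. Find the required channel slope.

For a circular section of diameter D = 2.53 m at depth y = 1.12 m, the central angle is θ = 2 arccos(1 − 2y/D) = 2.912 rad. Then A = (D²/8)(θ − sin θ) = 2.148 m² and P = Dθ/2 = 3.683 m.
Hydraulic radius R = A/P = 2.148/3.683 = 0.583 m.
From Manning's equation, S = [nQ / (1 A R^(2/3))]² = [0.012 × 3.66 / (1 × 2.148 × 0.583^(2/3))]² = 0.000859.

S = 0.000859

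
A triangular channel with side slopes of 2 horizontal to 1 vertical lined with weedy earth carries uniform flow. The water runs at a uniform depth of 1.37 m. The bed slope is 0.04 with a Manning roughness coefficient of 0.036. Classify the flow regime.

For a triangular section with side slope z = 2: A = zy² = 2×1.37² = 3.754 m²; P = 2y√(1+z²) = 2×1.37×2.236 = 6.127 m.
Hydraulic radius R = A/P = 3.754/6.127 = 0.6127 m.
V = (1/n) R^(2/3) √S = (1/0.036) × 0.6127^(2/3) × √0.04 = 4.008 m/s. Hydraulic depth D_h = A/T = 3.754/5.48 = 0.685 m.
Froude number Fr = V/√(g·D_h) = 4.008/√(9.81×0.685) = 1.55, which is greater than 1, so the flow is supercritical.

supercritical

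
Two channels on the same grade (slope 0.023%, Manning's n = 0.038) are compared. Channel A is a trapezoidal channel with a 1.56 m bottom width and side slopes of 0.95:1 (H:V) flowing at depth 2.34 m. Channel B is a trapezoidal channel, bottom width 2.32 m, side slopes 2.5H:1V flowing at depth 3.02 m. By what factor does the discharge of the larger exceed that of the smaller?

4.32

Channel A: With bottom width b = 1.56 m and side slope z = 0.95: A = (b + zy)y = (1.56 + 0.95×2.34)×2.34 = 8.852 m²; P = b + 2y√(1+z²) = 1.56 + 2×2.34×1.379 = 8.015 m. Hydraulic radius R = A/P = 8.852/8.015 = 1.104 m. Q_A = (1/0.038)·8.852·1.104^(2/3)·√0.00023 = 3.775 m³/s.
Channel B: With bottom width b = 2.32 m and side slope z = 2.5: A = (b + zy)y = (2.32 + 2.5×3.02)×3.02 = 29.81 m²; P = b + 2y√(1+z²) = 2.32 + 2×3.02×2.693 = 18.58 m. Hydraulic radius R = A/P = 29.81/18.58 = 1.604 m. Q_B = (1/0.038)·29.81·1.604^(2/3)·√0.00023 = 16.3 m³/s.
The larger discharge is 16.3 m³/s and the smaller is 3.775 m³/s; the ratio is 4.32.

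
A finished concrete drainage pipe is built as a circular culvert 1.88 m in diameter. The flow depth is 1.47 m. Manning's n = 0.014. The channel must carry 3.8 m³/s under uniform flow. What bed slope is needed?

S = 0.0011

For a circular section of diameter D = 1.88 m at depth y = 1.47 m, the central angle is θ = 2 arccos(1 − 2y/D) = 4.34 rad. Then A = (D²/8)(θ − sin θ) = 2.329 m² and P = Dθ/2 = 4.079 m.
Hydraulic radius R = A/P = 2.329/4.079 = 0.5709 m.
From Manning's equation, S = [nQ / (1 A R^(2/3))]² = [0.014 × 3.8 / (1 × 2.329 × 0.5709^(2/3))]² = 0.0011.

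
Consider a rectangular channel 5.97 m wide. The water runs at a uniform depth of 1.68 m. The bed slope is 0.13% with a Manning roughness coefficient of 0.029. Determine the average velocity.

Flow area A = b·y = 5.97 × 1.68 = 10.03 m². Wetted perimeter P = b + 2y = 5.97 + 2×1.68 = 9.33 m.
Hydraulic radius R = A/P = 10.03/9.33 = 1.075 m.
From Manning's equation, V = (1/n) R^(2/3) S^(1/2) = (1/0.029) × 1.075^(2/3) × 0.0013^(1/2) = 1.3 m/s.

V = 1.3 m/s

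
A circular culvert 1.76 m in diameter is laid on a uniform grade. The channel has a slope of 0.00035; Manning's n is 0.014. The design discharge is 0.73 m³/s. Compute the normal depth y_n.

Manning's equation rearranged: A R^(2/3) = nQ / (1·√S) = 0.014 × 0.73 / (√0.00035) = 0.5463.
At y = 0.674 m: A R^(2/3) = 0.4378 — too small.
At y = 0.972 m: A R^(2/3) = 0.8298 — too large.
At y = 0.761 m: A R^(2/3) = 0.546 — ≈ 0.5463.

y_n = 0.761 m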